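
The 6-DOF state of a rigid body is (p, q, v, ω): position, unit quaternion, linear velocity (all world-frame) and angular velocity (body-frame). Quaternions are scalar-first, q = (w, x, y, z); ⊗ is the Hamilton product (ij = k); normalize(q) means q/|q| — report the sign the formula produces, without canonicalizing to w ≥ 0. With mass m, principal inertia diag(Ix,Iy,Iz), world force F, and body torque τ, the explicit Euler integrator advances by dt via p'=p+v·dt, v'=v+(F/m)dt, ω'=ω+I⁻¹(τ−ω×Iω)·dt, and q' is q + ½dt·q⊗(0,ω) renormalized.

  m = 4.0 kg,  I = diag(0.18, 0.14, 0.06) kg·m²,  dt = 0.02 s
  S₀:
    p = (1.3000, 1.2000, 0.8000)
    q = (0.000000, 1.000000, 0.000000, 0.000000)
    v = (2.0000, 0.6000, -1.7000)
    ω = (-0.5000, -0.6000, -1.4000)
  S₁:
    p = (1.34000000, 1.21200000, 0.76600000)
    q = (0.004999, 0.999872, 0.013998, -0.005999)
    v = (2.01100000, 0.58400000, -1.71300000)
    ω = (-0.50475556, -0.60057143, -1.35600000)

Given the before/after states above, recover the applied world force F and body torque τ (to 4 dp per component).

F = (2.2000, -3.2000, -2.6000)
τ = (-0.1100, 0.0800, 0.1200)

Δω = ω₁−ω₀ = (-0.00475556, -0.00057143, 0.04400000)
gyro term ω₀×Iω₀ = (-0.0672, 0.0840, -0.0120)
applied torque τ = (-0.1100, 0.0800, 0.1200)
velocity change Δv = (0.01100000, -0.01600000, -0.01300000)
F = m·Δv/dt = (2.2000, -3.2000, -2.6000)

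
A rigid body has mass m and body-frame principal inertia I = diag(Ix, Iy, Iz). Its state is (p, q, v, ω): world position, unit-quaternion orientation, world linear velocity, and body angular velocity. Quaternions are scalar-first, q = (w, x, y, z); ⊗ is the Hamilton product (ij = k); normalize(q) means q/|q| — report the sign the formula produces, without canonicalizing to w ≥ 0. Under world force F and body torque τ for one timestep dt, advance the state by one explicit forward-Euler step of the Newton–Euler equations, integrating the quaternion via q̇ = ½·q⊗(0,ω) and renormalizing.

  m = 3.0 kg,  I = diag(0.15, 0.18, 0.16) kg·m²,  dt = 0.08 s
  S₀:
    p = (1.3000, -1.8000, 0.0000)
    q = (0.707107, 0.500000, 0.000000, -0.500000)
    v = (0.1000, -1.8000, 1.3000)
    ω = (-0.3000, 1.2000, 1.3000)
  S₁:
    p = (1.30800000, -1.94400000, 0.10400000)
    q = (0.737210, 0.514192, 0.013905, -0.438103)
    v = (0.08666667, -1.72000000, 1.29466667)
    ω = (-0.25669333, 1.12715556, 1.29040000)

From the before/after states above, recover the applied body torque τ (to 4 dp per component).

τ = (0.0500, -0.1600, -0.0300)

ω₁ − ω₀ = (0.04330667, -0.07284444, -0.00960000)
ω₀×(Iω₀) = (-0.0312, 0.0039, -0.0108)
τ = I·(Δω/dt) + ω₀×(Iω₀) = (0.0500, -0.1600, -0.0300)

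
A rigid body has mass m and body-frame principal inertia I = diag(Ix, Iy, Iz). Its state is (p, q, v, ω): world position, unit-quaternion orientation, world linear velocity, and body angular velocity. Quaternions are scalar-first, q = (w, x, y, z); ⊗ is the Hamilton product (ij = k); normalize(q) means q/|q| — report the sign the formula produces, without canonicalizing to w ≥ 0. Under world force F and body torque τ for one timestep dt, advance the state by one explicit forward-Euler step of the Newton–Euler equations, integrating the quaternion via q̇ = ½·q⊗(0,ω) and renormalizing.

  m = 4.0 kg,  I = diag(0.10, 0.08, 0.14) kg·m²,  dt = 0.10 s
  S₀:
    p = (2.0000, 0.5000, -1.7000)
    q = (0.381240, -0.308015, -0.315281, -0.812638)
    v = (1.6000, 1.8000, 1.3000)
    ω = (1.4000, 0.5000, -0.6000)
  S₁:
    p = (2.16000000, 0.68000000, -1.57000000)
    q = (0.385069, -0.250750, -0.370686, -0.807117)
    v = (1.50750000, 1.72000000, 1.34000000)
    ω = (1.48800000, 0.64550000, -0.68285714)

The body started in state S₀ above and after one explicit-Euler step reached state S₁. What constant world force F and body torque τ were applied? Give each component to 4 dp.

Δω = ω₁−ω₀ = (0.08800000, 0.14550000, -0.08285714)
applied torque τ = (0.0700, 0.1500, -0.1300)
v₁ − v₀ = (-0.09250000, -0.08000000, 0.04000000)
m·(v₁−v₀)/dt = (-3.7000, -3.2000, 1.6000)

F = (-3.7000, -3.2000, 1.6000)
τ = (0.0700, 0.1500, -0.1300)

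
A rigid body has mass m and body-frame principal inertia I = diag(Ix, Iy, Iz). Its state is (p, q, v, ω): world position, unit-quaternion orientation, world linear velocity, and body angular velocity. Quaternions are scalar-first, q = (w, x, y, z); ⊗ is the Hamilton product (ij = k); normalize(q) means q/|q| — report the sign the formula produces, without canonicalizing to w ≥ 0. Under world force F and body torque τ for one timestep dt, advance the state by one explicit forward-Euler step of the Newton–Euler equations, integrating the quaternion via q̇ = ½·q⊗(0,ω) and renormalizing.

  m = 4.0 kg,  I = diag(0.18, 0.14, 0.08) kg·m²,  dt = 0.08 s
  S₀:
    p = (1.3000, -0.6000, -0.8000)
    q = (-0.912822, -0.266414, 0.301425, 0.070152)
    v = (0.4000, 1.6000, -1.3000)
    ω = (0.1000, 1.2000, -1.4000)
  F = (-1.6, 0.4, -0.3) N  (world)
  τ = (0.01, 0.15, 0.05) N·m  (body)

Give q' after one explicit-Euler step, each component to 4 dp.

q' = (-0.9198, -0.2895, 0.2423, 0.1070)

q⊗(0,ω) = (-0.2368558, -0.5974596, -1.4613508, 0.9281115)
q' = normalize(q + ½dt·q⊗(0,ω)) = (-0.9198, -0.2895, 0.2423, 0.1070)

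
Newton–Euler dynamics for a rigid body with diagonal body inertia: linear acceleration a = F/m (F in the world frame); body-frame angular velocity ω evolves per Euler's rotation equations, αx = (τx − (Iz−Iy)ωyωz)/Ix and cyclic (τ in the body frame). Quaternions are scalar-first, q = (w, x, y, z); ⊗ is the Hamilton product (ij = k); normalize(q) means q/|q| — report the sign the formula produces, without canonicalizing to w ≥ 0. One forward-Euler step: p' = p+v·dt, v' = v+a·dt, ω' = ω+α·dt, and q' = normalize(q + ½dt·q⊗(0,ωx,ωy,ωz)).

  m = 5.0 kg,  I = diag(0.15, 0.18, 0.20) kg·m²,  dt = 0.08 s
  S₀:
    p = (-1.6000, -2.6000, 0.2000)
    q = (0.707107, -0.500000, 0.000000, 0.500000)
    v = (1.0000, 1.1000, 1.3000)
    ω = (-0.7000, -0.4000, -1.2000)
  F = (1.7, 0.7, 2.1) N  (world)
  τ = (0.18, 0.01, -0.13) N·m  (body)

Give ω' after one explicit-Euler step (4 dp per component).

ω' = (-0.6091, -0.3769, -1.2554)

α = I⁻¹(τ − ω×Iω) = (1.1360, 0.2889, -0.6920)
new body rate ω' = (-0.6091, -0.3769, -1.2554)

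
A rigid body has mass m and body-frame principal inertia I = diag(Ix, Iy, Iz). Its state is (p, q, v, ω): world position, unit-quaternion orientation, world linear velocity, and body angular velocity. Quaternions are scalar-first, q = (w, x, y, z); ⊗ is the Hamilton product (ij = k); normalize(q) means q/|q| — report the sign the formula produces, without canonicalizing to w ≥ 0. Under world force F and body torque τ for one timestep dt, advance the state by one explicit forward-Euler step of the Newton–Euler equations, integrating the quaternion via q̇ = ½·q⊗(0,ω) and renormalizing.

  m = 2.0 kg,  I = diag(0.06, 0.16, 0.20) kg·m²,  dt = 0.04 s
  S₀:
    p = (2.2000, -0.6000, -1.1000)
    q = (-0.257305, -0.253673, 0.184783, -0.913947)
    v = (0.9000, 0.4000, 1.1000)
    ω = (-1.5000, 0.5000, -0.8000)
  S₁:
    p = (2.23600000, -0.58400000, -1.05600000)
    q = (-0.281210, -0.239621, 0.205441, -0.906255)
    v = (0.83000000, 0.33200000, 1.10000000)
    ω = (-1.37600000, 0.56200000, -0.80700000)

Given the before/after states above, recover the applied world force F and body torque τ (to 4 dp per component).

rate change Δω = (0.12400000, 0.06200000, -0.00700000)
ω₀×(Iω₀) = (-0.0160, -0.1680, -0.0750)
τ = I·(Δω/dt) + ω₀×(Iω₀) = (0.1700, 0.0800, -0.1100)
v₁ − v₀ = (-0.07000000, -0.06800000, 0.00000000)
m·(v₁−v₀)/dt = (-3.5000, -3.4000, 0.0000)

F = (-3.5000, -3.4000, 0.0000)
τ = (0.1700, 0.0800, -0.1100)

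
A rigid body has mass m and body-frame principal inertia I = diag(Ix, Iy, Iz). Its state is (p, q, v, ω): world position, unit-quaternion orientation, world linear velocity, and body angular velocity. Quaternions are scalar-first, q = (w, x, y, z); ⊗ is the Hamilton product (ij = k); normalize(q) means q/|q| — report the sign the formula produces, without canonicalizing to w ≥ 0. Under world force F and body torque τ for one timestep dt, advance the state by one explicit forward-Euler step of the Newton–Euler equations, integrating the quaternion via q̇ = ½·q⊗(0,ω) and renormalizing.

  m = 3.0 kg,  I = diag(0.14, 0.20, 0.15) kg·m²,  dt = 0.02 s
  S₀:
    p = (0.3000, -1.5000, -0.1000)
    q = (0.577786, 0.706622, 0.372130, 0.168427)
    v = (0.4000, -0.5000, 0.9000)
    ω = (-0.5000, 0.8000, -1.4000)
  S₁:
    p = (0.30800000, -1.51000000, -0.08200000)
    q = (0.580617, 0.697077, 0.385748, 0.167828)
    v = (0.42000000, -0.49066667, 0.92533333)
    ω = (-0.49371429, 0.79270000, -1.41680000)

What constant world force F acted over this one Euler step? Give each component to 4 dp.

F = (3.0000, 1.4000, 3.8000)

velocity change Δv = (0.02000000, 0.00933333, 0.02533333)
applied force F = (3.0000, 1.4000, 3.8000)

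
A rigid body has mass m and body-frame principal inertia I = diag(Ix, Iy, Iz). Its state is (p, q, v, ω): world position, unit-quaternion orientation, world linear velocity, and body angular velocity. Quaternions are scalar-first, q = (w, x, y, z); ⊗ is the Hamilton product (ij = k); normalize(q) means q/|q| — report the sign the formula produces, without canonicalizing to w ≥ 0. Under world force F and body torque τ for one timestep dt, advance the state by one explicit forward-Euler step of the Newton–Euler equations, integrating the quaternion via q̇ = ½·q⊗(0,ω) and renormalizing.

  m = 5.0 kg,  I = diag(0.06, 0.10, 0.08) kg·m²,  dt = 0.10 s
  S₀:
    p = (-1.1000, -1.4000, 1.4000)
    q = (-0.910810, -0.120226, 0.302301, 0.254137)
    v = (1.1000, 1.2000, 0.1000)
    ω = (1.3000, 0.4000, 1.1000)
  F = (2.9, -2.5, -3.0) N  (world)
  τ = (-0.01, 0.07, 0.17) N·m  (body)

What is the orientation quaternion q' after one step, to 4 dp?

q⊗(0,ω) = (-0.2441773, -0.9531767, 0.0983027, -1.4429727)
updated quaternion q' = (-0.9195, -0.1672, 0.3060, 0.1813)

q' = (-0.9195, -0.1672, 0.3060, 0.1813)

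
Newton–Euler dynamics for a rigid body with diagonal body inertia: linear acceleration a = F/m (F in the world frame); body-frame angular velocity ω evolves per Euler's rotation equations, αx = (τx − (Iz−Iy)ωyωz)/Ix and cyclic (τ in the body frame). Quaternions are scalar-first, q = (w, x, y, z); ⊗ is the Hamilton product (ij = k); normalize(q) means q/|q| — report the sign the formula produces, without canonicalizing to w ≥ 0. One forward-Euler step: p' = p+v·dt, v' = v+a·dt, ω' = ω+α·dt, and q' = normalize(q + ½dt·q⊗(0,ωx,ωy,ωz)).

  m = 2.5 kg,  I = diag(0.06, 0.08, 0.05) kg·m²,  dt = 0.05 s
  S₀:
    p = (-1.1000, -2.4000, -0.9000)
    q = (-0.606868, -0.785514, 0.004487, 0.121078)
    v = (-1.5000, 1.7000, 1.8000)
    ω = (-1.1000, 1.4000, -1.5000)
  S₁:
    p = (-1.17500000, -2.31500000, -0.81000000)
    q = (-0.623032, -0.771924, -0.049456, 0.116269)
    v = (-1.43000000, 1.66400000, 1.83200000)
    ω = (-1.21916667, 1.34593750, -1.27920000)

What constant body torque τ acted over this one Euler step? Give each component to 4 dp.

τ = (-0.0800, -0.0700, 0.1900)

Δω = ω₁−ω₀ = (-0.11916667, -0.05406250, 0.22080000)
ω₀×(Iω₀) = (0.0630, 0.0165, -0.0308)
τ = I·(Δω/dt) + ω₀×(Iω₀) = (-0.0800, -0.0700, 0.1900)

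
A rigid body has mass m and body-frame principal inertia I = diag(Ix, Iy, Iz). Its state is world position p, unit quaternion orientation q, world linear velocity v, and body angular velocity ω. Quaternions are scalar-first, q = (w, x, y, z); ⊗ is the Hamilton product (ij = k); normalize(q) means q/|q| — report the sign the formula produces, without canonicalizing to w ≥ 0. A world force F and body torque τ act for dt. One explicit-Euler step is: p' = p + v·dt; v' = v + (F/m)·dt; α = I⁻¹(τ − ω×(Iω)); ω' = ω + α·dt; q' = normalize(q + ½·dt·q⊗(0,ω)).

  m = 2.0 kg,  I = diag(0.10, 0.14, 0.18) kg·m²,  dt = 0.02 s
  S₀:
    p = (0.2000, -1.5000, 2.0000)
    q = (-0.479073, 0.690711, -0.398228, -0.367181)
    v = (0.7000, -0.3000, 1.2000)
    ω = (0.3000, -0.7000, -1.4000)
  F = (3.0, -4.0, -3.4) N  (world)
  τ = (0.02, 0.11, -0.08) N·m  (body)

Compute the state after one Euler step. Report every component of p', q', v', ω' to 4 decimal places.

a = (1.5000, -2.0000, -1.7000)
new position p' = (0.2140, -1.5060, 2.0240)
new velocity v' = (0.7300, -0.3400, 1.1660)
ω×(Iω) gyroscopic = (0.0392, 0.0336, -0.0084)
α = I⁻¹(τ − ω×Iω) = (-0.1920, 0.5457, -0.3978)
ω' = ω + α·dt = (0.2962, -0.6891, -1.4080)
Hamilton product q⊗(0,ω) = (-1.0000263, 0.1567706, 1.1921922, 0.3066729)
q' = normalize(q + ½dt·q⊗(0,ω)) = (-0.4890, 0.6922, -0.3863, -0.3641)

p' = (0.2140, -1.5060, 2.0240)
q' = (-0.4890, 0.6922, -0.3863, -0.3641)
v' = (0.7300, -0.3400, 1.1660)
ω' = (0.2962, -0.6891, -1.4080)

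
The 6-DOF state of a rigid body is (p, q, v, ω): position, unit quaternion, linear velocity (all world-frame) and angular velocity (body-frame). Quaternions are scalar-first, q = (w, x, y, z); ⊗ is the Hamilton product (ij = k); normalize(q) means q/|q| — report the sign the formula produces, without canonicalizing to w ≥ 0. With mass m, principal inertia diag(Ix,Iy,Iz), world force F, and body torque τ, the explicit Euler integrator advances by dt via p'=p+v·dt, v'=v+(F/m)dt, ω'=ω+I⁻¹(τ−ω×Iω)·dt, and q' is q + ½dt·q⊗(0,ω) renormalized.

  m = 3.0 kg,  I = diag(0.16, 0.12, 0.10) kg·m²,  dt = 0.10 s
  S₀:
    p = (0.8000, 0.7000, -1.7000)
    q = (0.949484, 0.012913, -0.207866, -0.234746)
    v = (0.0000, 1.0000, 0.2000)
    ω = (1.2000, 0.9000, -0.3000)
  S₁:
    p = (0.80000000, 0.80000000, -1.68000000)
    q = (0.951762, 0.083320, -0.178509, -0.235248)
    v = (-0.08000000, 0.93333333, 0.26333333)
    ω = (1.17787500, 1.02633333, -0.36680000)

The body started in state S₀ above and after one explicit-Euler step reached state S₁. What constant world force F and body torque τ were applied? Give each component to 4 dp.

F = (-2.4000, -2.0000, 1.9000)
τ = (-0.0300, 0.1300, -0.1100)

Δv = v₁−v₀ = (-0.08000000, -0.06666667, 0.06333333)
applied force F = (-2.4000, -2.0000, 1.9000)
ω₁ − ω₀ = (-0.02212500, 0.12633333, -0.06680000)
ω₀×(Iω₀) = (0.0054, -0.0216, -0.0432)
τ = I·(Δω/dt) + ω₀×(Iω₀) = (-0.0300, 0.1300, -0.1100)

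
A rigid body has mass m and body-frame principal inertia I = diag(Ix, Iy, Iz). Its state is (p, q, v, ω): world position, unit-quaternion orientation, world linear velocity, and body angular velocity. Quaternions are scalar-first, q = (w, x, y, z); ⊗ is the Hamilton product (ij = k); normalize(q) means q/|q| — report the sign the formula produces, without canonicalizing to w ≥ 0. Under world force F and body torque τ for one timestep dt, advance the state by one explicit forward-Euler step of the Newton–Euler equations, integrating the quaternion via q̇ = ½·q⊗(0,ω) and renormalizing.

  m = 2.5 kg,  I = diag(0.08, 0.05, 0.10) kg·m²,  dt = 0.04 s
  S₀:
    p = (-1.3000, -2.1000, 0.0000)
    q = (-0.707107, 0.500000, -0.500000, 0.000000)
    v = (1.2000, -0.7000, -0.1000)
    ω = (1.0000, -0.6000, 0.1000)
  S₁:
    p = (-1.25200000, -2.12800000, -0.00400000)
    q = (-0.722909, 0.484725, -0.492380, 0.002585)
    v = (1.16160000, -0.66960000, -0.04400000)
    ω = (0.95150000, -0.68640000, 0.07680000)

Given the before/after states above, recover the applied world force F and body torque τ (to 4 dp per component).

Δω = ω₁−ω₀ = (-0.04850000, -0.08640000, -0.02320000)
precession coupling = (-0.0030, -0.0020, 0.0180)
I·α + gyro = (-0.1000, -0.1100, -0.0400)
velocity change Δv = (-0.03840000, 0.03040000, 0.05600000)
F = m·Δv/dt = (-2.4000, 1.9000, 3.5000)

F = (-2.4000, 1.9000, 3.5000)
τ = (-0.1000, -0.1100, -0.0400)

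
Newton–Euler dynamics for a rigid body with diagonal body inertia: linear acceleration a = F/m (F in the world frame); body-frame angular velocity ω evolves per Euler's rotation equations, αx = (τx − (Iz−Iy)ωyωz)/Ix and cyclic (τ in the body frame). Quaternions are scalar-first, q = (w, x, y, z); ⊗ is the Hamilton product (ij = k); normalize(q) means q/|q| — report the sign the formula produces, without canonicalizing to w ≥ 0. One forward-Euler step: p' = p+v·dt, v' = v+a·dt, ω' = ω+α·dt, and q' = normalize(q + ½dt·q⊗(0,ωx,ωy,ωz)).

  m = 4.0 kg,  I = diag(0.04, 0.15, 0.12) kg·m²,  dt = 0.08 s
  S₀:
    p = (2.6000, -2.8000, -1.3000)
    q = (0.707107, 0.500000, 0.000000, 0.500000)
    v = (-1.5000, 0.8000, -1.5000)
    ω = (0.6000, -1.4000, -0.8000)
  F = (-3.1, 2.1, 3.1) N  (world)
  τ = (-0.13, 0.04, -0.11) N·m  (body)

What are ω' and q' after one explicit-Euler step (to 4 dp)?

gyro term ω×Iω = (-0.0336, 0.0384, -0.0924)
α = I⁻¹(τ − ω×Iω) = (-2.4100, 0.0107, -0.1467)
ω + α·dt = (0.4072, -1.3991, -0.8117)
q⊗(0,ω) = (0.1000000, 1.1242642, -0.2899498, -1.2656856)
q + ½dt·q⊗(0,ω), renormalized = (0.7094, 0.5437, -0.0116, 0.4483)

ω' = (0.4072, -1.3991, -0.8117)
q' = (0.7094, 0.5437, -0.0116, 0.4483)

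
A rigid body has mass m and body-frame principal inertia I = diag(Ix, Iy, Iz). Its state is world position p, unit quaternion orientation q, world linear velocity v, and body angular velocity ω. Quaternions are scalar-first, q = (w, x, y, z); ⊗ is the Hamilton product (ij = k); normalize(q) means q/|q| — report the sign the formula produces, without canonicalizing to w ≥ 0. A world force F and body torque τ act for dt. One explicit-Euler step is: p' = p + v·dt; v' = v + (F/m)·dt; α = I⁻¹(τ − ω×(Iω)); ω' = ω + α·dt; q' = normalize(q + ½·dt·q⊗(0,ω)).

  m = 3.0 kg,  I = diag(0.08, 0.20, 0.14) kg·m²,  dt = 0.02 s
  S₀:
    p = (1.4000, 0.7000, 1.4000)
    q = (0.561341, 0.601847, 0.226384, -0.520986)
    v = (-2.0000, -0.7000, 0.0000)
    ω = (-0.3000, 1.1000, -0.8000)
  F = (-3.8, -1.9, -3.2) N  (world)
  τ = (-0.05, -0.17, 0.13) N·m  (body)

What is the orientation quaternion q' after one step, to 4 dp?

q' = (0.5564, 0.6040, 0.2389, -0.5181)

2q̇ = q⊗(0,ω) = (-0.4852571, 0.2235751, 1.2552485, 0.2808741)
q' = normalize(q + ½dt·q⊗(0,ω)) = (0.5564, 0.6040, 0.2389, -0.5181)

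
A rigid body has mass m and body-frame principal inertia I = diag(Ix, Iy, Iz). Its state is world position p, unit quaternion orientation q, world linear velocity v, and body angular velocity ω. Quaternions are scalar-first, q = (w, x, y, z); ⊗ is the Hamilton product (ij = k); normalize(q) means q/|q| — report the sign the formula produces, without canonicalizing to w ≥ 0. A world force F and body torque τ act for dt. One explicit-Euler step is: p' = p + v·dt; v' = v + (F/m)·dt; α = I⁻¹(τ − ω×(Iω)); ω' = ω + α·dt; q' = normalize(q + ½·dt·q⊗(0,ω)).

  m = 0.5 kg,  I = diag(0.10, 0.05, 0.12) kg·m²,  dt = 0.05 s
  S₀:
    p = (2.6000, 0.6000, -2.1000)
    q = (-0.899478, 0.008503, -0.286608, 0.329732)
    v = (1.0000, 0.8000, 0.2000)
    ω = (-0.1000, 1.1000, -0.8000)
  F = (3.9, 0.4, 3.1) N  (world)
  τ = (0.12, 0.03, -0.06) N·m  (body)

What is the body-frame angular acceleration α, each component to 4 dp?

precession coupling ω×(Iω) = (-0.0616, -0.0016, 0.0055)
angular accel α = (1.8160, 0.6320, -0.5458)

α = (1.8160, 0.6320, -0.5458)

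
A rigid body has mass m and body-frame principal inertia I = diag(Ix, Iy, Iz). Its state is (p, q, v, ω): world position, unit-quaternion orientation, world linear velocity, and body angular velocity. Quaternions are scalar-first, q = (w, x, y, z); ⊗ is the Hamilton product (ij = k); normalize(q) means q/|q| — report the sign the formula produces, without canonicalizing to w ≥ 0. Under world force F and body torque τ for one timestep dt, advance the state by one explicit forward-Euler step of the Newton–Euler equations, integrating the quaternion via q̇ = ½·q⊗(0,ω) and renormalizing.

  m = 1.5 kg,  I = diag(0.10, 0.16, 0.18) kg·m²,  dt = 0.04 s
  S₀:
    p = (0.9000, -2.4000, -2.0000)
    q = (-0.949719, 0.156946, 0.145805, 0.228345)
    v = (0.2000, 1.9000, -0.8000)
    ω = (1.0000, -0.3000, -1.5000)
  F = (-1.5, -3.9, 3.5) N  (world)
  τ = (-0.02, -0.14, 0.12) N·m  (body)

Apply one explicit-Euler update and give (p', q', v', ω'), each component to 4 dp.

p' = (0.9080, -2.3240, -2.0320)
q' = (-0.9445, 0.1349, 0.1607, 0.2528)
v' = (0.1600, 1.7960, -0.7067)
ω' = (0.9884, -0.3650, -1.4693)

linear accel F/m = (-1.0000, -2.6000, 2.3333)
new position p' = (0.9080, -2.3240, -2.0320)
v' = v + a·dt = (0.1600, 1.7960, -0.7067)
ω×(Iω) gyroscopic = (0.0090, 0.1200, -0.0180)
(τ − ω×Iω)/I = (-0.2900, -1.6250, 0.7667)
ω' = ω + α·dt = (0.9884, -0.3650, -1.4693)
2q̇ = q⊗(0,ω) = (0.2293130, -1.0999230, 0.7486797, 1.2316897)
q + ½dt·q⊗(0,ω), renormalized = (-0.9445, 0.1349, 0.1607, 0.2528)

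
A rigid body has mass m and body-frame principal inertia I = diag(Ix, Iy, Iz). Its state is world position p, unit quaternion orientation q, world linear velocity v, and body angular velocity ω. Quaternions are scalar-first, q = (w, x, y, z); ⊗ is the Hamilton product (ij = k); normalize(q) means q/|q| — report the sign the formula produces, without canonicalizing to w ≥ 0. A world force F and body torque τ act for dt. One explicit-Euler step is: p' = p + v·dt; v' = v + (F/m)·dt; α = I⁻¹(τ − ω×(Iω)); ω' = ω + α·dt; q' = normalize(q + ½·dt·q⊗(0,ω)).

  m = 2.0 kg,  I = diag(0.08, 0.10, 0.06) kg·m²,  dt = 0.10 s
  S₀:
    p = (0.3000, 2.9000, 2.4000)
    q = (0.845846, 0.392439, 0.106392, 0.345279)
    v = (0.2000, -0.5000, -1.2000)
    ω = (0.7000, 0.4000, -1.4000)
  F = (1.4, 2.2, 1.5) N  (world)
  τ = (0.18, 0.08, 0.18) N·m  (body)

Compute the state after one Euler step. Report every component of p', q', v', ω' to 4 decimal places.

linear accel F/m = (0.7000, 1.1000, 0.7500)
p + v·dt = (0.3200, 2.8500, 2.2800)
v' = v + a·dt = (0.2700, -0.3900, -1.1250)
precession coupling ω×(Iω) = (0.0224, -0.0196, 0.0056)
(τ − ω×Iω)/I = (1.9700, 0.9960, 2.9067)
ω + α·dt = (0.8970, 0.4996, -1.1093)
q⊗(0,ω) = (0.1661265, 0.3050318, 1.1294483, -1.1016832)
q' = normalize(q + ½dt·q⊗(0,ω)) = (0.8514, 0.4064, 0.1623, 0.2893)

p' = (0.3200, 2.8500, 2.2800)
q' = (0.8514, 0.4064, 0.1623, 0.2893)
v' = (0.2700, -0.3900, -1.1250)
ω' = (0.8970, 0.4996, -1.1093)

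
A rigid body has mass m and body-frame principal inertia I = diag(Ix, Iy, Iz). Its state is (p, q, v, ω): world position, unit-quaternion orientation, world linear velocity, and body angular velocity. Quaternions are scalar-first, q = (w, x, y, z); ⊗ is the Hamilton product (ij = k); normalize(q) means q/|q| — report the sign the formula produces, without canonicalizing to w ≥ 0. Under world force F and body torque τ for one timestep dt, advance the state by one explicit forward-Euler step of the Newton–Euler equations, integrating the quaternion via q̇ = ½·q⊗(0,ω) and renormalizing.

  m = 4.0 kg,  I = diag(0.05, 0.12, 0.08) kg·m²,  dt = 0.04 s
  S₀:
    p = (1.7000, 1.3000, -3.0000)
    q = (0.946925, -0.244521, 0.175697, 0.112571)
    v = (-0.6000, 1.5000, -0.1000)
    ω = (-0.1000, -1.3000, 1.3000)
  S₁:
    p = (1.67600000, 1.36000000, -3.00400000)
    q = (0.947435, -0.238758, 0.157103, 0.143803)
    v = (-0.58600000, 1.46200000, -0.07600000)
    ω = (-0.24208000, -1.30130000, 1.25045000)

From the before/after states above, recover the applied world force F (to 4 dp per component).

velocity change Δv = (0.01400000, -0.03800000, 0.02400000)
m·(v₁−v₀)/dt = (1.4000, -3.8000, 2.4000)

F = (1.4000, -3.8000, 2.4000)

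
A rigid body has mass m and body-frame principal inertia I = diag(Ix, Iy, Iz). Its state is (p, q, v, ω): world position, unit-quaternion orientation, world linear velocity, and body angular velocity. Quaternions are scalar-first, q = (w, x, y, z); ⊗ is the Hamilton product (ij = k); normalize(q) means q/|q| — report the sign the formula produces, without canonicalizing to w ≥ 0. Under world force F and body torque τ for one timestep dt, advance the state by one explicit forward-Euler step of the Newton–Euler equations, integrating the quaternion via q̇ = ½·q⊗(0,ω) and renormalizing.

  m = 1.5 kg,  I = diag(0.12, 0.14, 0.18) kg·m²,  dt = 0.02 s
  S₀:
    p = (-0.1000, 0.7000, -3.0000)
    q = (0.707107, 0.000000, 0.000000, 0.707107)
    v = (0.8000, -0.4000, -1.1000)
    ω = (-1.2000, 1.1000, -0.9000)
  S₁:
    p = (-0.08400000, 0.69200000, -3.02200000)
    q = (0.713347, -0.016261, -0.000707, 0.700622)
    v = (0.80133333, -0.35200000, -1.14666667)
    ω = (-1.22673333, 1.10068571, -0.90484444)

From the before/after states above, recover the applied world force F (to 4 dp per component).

Δv = v₁−v₀ = (0.00133333, 0.04800000, -0.04666667)
F = m·Δv/dt = (0.1000, 3.6000, -3.5000)

F = (0.1000, 3.6000, -3.5000)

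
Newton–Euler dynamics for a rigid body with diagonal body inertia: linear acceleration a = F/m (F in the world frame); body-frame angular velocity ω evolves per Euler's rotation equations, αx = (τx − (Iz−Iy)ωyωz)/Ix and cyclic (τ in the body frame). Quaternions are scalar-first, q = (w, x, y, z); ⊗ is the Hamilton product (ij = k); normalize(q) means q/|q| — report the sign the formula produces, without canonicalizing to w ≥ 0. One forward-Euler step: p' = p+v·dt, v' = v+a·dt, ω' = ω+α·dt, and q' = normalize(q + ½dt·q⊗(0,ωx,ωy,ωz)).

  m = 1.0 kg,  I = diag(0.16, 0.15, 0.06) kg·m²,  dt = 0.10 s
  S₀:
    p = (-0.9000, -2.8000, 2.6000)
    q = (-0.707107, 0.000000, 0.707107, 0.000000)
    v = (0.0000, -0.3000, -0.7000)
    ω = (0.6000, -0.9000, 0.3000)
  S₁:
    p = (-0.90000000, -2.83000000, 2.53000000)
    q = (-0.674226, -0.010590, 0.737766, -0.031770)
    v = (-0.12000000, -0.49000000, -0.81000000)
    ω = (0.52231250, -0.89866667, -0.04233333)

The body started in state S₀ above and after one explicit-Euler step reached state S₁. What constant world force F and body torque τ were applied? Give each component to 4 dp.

Δv = v₁−v₀ = (-0.12000000, -0.19000000, -0.11000000)
F = m·Δv/dt = (-1.2000, -1.9000, -1.1000)
rate change Δω = (-0.07768750, 0.00133333, -0.34233333)
ω₀×(Iω₀) = (0.0243, 0.0180, 0.0054)
applied torque τ = (-0.1000, 0.0200, -0.2000)

F = (-1.2000, -1.9000, -1.1000)
τ = (-0.1000, 0.0200, -0.2000)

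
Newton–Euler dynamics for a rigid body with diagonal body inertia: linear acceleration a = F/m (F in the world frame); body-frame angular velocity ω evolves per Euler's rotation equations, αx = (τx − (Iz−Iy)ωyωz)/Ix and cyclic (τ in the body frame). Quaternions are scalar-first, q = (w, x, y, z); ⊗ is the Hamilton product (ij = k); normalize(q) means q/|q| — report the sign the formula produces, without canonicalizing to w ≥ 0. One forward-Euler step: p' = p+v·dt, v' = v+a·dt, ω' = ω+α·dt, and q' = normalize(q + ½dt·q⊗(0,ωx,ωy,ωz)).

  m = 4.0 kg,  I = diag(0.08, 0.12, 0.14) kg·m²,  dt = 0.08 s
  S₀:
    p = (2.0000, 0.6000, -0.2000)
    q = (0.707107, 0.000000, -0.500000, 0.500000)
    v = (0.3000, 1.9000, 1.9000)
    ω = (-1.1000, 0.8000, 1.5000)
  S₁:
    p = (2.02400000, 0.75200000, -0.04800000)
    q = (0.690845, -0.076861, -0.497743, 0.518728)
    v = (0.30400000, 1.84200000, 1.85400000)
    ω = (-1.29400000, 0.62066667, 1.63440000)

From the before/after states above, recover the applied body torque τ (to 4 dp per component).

τ = (-0.1700, -0.1700, 0.2000)

ω₁ − ω₀ = (-0.19400000, -0.17933333, 0.13440000)
τ = I·(Δω/dt) + ω₀×(Iω₀) = (-0.1700, -0.1700, 0.2000)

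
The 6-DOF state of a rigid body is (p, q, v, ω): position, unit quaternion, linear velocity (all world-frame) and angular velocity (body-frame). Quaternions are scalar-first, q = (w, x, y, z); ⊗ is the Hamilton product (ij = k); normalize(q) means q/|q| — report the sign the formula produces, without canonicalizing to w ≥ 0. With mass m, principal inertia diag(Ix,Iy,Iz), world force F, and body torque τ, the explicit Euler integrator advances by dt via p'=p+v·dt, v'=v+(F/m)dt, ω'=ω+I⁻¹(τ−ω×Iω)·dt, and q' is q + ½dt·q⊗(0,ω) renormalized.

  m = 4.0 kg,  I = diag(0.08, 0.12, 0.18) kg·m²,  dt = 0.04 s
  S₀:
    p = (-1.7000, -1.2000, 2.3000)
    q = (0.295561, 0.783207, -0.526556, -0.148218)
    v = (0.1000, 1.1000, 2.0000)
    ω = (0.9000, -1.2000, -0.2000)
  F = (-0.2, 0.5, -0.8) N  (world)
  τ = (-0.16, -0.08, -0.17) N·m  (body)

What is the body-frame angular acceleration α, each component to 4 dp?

precession coupling ω×(Iω) = (0.0144, 0.0180, -0.0432)
α = I⁻¹(τ − ω×Iω) = (-2.1800, -0.8167, -0.7044)

α = (-2.1800, -0.8167, -0.7044)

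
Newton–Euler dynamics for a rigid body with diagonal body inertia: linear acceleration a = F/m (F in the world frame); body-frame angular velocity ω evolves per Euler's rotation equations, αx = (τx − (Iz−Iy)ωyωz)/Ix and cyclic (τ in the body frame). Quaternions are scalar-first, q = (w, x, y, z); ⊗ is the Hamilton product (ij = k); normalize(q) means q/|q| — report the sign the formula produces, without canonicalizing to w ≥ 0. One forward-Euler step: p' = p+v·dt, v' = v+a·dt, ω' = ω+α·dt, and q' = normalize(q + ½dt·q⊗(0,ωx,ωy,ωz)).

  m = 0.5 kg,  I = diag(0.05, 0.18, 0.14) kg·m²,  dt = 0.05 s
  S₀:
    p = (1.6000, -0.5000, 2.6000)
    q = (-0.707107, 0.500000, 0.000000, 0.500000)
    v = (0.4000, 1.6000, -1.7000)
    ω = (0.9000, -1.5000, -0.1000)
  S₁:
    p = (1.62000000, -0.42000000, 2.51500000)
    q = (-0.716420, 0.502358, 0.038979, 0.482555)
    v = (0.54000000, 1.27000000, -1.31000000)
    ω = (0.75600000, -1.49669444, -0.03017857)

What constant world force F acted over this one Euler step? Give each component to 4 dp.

F = (1.4000, -3.3000, 3.9000)

v₁ − v₀ = (0.14000000, -0.33000000, 0.39000000)
applied force F = (1.4000, -3.3000, 3.9000)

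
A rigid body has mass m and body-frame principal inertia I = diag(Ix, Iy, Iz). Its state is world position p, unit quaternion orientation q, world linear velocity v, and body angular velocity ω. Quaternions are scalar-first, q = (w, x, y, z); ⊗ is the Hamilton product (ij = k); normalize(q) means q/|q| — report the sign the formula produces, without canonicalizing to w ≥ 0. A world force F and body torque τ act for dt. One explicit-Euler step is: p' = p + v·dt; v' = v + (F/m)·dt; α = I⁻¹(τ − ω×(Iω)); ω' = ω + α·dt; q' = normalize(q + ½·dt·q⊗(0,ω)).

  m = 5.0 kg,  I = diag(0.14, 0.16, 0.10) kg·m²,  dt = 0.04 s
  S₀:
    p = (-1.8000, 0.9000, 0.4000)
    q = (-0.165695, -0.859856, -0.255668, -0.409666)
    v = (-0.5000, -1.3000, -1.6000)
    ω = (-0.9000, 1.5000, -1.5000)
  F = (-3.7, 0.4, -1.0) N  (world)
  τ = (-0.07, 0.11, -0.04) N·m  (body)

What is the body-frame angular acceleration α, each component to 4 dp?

gyro term ω×Iω = (0.1350, 0.0540, -0.0270)
(τ − ω×Iω)/I = (-1.4643, 0.3500, -0.1300)

α = (-1.4643, 0.3500, -0.1300)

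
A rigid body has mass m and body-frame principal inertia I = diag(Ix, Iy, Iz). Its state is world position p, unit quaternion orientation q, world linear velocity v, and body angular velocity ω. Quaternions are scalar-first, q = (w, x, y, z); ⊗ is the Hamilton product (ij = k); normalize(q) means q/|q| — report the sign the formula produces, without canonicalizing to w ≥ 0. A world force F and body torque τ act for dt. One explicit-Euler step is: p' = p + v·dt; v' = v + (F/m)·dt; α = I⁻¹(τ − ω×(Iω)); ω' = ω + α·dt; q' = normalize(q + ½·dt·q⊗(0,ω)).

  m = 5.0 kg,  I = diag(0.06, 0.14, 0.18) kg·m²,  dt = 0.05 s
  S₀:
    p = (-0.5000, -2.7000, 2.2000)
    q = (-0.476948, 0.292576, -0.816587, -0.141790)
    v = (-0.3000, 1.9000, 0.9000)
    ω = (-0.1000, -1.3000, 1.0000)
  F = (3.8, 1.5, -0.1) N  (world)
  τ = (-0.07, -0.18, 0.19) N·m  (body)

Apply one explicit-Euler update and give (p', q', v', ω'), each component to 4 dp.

precession coupling ω×(Iω) = (-0.0520, 0.0120, 0.0104)
α = I⁻¹(τ − ω×Iω) = (-0.3000, -1.3714, 0.9978)
ω' = ω + α·dt = (-0.1150, -1.3686, 1.0499)
2q̇ = q⊗(0,ω) = (-0.8905155, -0.9532192, 0.3416354, -0.9389555)
q + ½dt·q⊗(0,ω), renormalized = (-0.4988, 0.2685, -0.8074, -0.1651)
a = (0.7600, 0.3000, -0.0200)
p + v·dt = (-0.5150, -2.6050, 2.2450)
new velocity v' = (-0.2620, 1.9150, 0.8990)

p' = (-0.5150, -2.6050, 2.2450)
q' = (-0.4988, 0.2685, -0.8074, -0.1651)
v' = (-0.2620, 1.9150, 0.8990)
ω' = (-0.1150, -1.3686, 1.0499)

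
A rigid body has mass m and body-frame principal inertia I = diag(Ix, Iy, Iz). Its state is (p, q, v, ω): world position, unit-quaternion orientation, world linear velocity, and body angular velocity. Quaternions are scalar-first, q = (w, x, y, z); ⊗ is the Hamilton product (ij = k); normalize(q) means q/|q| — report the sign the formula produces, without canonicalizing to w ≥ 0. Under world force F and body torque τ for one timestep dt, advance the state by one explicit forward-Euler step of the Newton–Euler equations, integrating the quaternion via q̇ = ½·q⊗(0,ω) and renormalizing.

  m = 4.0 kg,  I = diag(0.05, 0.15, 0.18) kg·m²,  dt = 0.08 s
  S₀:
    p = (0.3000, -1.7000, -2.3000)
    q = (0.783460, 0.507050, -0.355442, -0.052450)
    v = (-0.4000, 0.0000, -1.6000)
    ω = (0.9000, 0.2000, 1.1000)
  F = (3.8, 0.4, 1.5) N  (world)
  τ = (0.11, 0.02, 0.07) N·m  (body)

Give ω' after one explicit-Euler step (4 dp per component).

ω' = (1.0654, 0.2793, 1.1231)

gyro term ω×Iω = (0.0066, -0.1287, 0.0180)
angular accel α = (2.0680, 0.9913, 0.2889)
new body rate ω' = (1.0654, 0.2793, 1.1231)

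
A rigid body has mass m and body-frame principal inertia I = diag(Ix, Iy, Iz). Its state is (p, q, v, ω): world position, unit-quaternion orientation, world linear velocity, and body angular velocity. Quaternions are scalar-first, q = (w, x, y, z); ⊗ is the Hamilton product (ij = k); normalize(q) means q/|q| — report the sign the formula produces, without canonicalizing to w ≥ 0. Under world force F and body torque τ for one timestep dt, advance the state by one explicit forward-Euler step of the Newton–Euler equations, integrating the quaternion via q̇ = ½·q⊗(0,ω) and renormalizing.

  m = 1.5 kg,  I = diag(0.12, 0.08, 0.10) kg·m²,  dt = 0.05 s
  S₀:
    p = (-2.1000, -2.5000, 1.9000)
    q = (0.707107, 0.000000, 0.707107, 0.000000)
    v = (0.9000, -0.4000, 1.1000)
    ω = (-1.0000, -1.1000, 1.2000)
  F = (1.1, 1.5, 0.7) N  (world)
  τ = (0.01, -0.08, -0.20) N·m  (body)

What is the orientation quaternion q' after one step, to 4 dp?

q' = (0.7257, 0.0035, 0.6869, 0.0388)

Hamilton product q⊗(0,ω) = (0.7778177, 0.1414214, -0.7778177, 1.5556354)
q' = normalize(q + ½dt·q⊗(0,ω)) = (0.7257, 0.0035, 0.6869, 0.0388)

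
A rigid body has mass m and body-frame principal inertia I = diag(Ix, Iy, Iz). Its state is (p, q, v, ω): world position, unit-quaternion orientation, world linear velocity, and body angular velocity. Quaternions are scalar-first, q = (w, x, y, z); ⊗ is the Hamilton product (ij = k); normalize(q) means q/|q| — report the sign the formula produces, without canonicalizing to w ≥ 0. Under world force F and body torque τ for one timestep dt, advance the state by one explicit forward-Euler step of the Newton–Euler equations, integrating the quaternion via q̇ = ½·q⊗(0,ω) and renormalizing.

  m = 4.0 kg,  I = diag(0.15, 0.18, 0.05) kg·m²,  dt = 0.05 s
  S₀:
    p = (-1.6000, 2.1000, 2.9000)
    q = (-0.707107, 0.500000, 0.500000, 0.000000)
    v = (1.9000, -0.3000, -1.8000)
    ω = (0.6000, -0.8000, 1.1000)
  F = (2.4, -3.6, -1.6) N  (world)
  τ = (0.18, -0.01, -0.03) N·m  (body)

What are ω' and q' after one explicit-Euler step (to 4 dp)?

ω' = (0.6219, -0.8211, 1.0844)
q' = (-0.7041, 0.5028, 0.5000, -0.0369)

precession coupling ω×(Iω) = (0.1144, 0.0660, -0.0144)
angular accel α = (0.4373, -0.4222, -0.3120)
new body rate ω' = (0.6219, -0.8211, 1.0844)
Hamilton product q⊗(0,ω) = (0.1000000, 0.1257358, 0.0156856, -1.4778177)
q + ½dt·q⊗(0,ω), renormalized = (-0.7041, 0.5028, 0.5000, -0.0369)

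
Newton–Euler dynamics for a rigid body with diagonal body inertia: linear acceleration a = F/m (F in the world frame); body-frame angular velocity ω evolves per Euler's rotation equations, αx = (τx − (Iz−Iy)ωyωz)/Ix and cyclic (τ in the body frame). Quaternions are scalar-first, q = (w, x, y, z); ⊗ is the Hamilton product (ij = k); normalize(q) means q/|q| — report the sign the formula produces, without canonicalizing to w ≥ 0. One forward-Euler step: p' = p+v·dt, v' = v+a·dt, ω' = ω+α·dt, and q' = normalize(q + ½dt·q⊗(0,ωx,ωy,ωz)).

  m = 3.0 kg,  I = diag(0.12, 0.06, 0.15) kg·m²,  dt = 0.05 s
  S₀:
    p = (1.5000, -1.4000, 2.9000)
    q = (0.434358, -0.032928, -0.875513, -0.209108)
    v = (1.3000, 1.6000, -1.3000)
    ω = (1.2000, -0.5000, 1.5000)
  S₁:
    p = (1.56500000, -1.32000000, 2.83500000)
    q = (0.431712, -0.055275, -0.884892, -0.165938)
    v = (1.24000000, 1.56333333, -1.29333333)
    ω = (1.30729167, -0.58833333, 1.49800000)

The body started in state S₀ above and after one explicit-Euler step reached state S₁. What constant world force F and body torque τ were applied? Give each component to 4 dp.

v₁ − v₀ = (-0.06000000, -0.03666667, 0.00666667)
F = m·Δv/dt = (-3.6000, -2.2000, 0.4000)
Δω = ω₁−ω₀ = (0.10729167, -0.08833333, -0.00200000)
ω₀×(Iω₀) = (-0.0675, -0.0540, 0.0360)
applied torque τ = (0.1900, -0.1600, 0.0300)

F = (-3.6000, -2.2000, 0.4000)
τ = (0.1900, -0.1600, 0.0300)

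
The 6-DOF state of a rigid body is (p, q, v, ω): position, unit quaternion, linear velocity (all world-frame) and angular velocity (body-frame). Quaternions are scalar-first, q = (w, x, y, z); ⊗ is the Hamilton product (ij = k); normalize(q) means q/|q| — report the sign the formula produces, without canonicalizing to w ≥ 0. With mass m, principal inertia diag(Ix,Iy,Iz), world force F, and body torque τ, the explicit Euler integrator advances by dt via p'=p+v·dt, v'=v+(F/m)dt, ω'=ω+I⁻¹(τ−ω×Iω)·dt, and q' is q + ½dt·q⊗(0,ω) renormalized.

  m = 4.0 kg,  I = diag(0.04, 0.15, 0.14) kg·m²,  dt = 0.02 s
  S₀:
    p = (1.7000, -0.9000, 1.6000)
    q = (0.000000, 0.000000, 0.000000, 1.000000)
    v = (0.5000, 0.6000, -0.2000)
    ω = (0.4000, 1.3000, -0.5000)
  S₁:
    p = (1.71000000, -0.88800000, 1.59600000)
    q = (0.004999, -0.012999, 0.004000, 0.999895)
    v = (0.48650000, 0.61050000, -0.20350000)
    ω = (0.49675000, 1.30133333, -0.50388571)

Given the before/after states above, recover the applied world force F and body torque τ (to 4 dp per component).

ω₁ − ω₀ = (0.09675000, 0.00133333, -0.00388571)
applied torque τ = (0.2000, 0.0300, 0.0300)
Δv = v₁−v₀ = (-0.01350000, 0.01050000, -0.00350000)
F = m·Δv/dt = (-2.7000, 2.1000, -0.7000)

F = (-2.7000, 2.1000, -0.7000)
τ = (0.2000, 0.0300, 0.0300)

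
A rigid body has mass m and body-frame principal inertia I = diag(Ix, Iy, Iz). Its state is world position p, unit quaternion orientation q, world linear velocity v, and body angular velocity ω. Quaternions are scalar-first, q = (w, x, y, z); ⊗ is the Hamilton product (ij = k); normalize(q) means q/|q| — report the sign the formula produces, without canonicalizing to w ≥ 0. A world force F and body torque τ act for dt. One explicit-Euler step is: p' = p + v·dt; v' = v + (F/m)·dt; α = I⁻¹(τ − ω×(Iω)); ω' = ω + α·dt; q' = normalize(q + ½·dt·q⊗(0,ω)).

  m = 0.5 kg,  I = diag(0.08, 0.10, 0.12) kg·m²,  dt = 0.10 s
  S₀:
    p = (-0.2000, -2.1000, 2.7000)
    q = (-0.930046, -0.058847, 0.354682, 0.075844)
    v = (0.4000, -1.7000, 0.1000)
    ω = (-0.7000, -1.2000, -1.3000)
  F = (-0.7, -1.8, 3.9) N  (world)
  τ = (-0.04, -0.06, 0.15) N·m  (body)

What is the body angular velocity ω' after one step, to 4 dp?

ω×(Iω) gyroscopic = (0.0312, -0.0364, 0.0168)
(τ − ω×Iω)/I = (-0.8900, -0.2360, 1.1100)
new body rate ω' = (-0.7890, -1.2236, -1.1890)

ω' = (-0.7890, -1.2236, -1.1890)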